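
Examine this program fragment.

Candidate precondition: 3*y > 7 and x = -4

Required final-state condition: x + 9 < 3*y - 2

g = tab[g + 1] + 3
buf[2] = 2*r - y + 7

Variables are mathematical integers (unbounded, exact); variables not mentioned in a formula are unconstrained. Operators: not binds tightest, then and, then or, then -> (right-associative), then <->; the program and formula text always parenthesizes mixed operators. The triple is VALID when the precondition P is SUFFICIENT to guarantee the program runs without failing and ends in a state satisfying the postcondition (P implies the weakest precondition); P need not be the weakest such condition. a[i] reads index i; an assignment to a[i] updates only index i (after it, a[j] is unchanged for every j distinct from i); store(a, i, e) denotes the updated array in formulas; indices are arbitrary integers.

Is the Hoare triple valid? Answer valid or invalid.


Working backward. After the program, the postcondition x + 9 < 3*y - 2 must hold; in canonical form it is x < 3*y - 11.
Before buf[2] := 2*r - y + 7: x < 3*y - 11
Before g := tab[g + 1] + 3: x < 3*y - 11
The weakest precondition is x < 3*y - 11.
Check whether 3*y > 7 and x = -4 implies it.
Every state satisfying the precondition satisfies the weakest precondition: the implication holds.
Answer: valid


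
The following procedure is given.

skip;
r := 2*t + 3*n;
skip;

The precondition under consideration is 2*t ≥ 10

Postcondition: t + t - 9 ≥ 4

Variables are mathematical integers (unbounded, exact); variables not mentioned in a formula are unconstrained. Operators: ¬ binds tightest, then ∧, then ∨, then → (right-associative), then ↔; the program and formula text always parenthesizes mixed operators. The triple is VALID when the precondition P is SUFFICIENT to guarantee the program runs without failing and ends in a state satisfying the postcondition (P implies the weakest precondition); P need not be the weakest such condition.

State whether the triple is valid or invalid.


Working backward. After the program, the postcondition t + t - 9 ≥ 4 must hold; in canonical form it is 2*t ≥ 13.
Before skip: 2*t ≥ 13
Before r := 2*t + 3*n: 2*t ≥ 13
Before skip: 2*t ≥ 13
The weakest precondition is 2*t ≥ 13.
Check whether 2*t ≥ 10 implies it.
Countermodel: at the initial state t = 5, the precondition holds but the weakest precondition fails.
Answer: invalid


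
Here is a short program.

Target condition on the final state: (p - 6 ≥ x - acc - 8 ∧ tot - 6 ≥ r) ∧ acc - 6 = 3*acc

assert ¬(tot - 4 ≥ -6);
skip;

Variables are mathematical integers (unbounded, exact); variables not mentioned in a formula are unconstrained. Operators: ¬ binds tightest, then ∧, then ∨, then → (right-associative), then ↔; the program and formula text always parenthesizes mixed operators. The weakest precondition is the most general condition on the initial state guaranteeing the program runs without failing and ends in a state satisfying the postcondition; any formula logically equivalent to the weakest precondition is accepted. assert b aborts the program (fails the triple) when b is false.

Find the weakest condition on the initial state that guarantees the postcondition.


Working backward. After the program, the postcondition (p - 6 ≥ x - acc - 8 ∧ tot - 6 ≥ r) ∧ acc - 6 = 3*acc must hold; in canonical form it is acc + p ≥ x - 2 ∧ tot ≥ r + 6 ∧ 2*acc = -6.
Before skip: acc + p ≥ x - 2 ∧ tot ≥ r + 6 ∧ 2*acc = -6
Before assert ¬(tot - 4 ≥ -6): (¬(tot ≥ -2)) ∧ acc + p ≥ x - 2 ∧ tot ≥ r + 6 ∧ 2*acc = -6
Answer: WP = (¬(tot ≥ -2)) ∧ acc + p ≥ x - 2 ∧ tot ≥ r + 6 ∧ 2*acc = -6


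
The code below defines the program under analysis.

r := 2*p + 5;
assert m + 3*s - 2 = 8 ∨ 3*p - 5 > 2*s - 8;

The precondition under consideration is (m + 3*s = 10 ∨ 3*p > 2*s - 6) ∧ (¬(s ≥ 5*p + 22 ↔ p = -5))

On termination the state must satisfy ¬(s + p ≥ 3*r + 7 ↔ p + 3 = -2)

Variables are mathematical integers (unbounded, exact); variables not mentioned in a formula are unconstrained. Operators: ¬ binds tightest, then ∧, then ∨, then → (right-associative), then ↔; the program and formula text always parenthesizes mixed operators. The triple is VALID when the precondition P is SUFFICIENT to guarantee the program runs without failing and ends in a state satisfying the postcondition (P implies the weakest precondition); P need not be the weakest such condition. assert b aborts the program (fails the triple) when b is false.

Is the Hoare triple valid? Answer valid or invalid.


Working backward. After the program, the postcondition ¬(s + p ≥ 3*r + 7 ↔ p + 3 = -2) must hold; in canonical form it is ¬(p + s ≥ 3*r + 7 ↔ p = -5).
Before assert m + 3*s - 2 = 8 ∨ 3*p - 5 > 2*s - 8: (m + 3*s = 10 ∨ 3*p > 2*s - 3) ∧ (¬(p + s ≥ 3*r + 7 ↔ p = -5))
Before r := 2*p + 5: (m + 3*s = 10 ∨ 3*p > 2*s - 3) ∧ (¬(s ≥ 5*p + 22 ↔ p = -5))
The weakest precondition is (m + 3*s = 10 ∨ 3*p > 2*s - 3) ∧ (¬(s ≥ 5*p + 22 ↔ p = -5)).
Check whether (m + 3*s = 10 ∨ 3*p > 2*s - 6) ∧ (¬(s ≥ 5*p + 22 ↔ p = -5)) implies it.
Countermodel: at the initial state m = 29, p = -5, s = -6, the precondition holds but the weakest precondition fails.
Answer: invalid


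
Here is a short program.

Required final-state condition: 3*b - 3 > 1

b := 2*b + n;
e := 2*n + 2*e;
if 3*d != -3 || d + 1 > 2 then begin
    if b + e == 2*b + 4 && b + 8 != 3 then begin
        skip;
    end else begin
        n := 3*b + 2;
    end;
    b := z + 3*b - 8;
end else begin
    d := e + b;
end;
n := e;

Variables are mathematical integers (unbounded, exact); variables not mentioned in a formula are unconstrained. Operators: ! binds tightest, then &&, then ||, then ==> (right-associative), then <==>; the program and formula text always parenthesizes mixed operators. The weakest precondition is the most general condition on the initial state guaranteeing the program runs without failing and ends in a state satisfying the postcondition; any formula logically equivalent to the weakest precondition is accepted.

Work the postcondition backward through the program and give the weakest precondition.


Working backward. After the program, the postcondition 3*b - 3 > 1 must hold; in canonical form it is 3*b > 4.
Before n := e: 3*b > 4
Then branch requires ((e == b + 4 && b != -5) ==> 9*b + 3*z > 28) && ((!(e == b + 4 && b != -5)) ==> 9*b + 3*z > 28); else branch requires 3*b > 4.
Before the if: ((3*d != -3 || d > 1) ==> (((e == b + 4 && b != -5) ==> 9*b + 3*z > 28) && ((!(e == b + 4 && b != -5)) ==> 9*b + 3*z > 28))) && ((!(3*d != -3 || d > 1)) ==> 3*b > 4)
Before e := 2*n + 2*e: ((3*d != -3 || d > 1) ==> (((2*e + 2*n == b + 4 && b != -5) ==> 9*b + 3*z > 28) && ((!(2*e + 2*n == b + 4 && b != -5)) ==> 9*b + 3*z > 28))) && ((!(3*d != -3 || d > 1)) ==> 3*b > 4)
Before b := 2*b + n: ((3*d != -3 || d > 1) ==> (((2*e + n == 2*b + 4 && 2*b + n != -5) ==> 18*b + 9*n + 3*z > 28) && ((!(2*e + n == 2*b + 4 && 2*b + n != -5)) ==> 18*b + 9*n + 3*z > 28))) && ((!(3*d != -3 || d > 1)) ==> 6*b + 3*n > 4)
Answer: WP = ((3*d != -3 || d > 1) ==> (((2*e + n == 2*b + 4 && 2*b + n != -5) ==> 18*b + 9*n + 3*z > 28) && ((!(2*e + n == 2*b + 4 && 2*b + n != -5)) ==> 18*b + 9*n + 3*z > 28))) && ((!(3*d != -3 || d > 1)) ==> 6*b + 3*n > 4)


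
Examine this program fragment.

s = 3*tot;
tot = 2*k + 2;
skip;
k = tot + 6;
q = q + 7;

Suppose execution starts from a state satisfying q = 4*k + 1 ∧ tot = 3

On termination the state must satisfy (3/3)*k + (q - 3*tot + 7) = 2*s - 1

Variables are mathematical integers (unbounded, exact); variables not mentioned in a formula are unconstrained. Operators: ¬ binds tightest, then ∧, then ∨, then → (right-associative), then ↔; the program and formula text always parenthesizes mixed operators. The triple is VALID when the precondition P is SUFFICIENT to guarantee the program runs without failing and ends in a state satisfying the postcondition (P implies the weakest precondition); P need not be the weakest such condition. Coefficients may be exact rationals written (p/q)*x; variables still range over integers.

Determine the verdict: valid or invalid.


Working backward. After the program, the postcondition (3/3)*k + (q - 3*tot + 7) = 2*s - 1 must hold; in canonical form it is k + q = 2*s + 3*tot - 8.
Before q := q + 7: k + q = 2*s + 3*tot - 15
Before k := tot + 6: q = 2*s + 2*tot - 21
Before skip: q = 2*s + 2*tot - 21
Before tot := 2*k + 2: q = 4*k + 2*s - 17
Before s := 3*tot: q = 4*k + 6*tot - 17
The weakest precondition is q = 4*k + 6*tot - 17.
Check whether q = 4*k + 1 ∧ tot = 3 implies it.
Every state satisfying the precondition satisfies the weakest precondition: the implication holds.
Answer: valid


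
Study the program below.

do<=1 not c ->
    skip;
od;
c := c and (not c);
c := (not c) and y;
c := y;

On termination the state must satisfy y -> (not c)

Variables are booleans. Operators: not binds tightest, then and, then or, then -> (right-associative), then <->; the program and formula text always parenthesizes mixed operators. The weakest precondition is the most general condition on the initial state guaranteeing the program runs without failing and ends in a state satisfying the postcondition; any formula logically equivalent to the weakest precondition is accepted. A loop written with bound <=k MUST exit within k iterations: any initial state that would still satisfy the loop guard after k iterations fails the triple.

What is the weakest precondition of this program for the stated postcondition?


Working backward. After the program, y -> (not c) must hold.
Before c := y: y -> (not y)
Before c := (not c) and y: y -> (not y)
Before c := c and (not c): y -> (not y)
Before the loop (bound <=1), unroll the exhaustion recursion (WP_0 = exit-now case; WP_j = one more guarded iteration, up to j = 1):
  WP_0: c and (y -> (not y))
  WP_1: ((not c) -> (c and (y -> (not y)))) and (c -> (y -> (not y)))
So before the loop: ((not c) -> (c and (y -> (not y)))) and (c -> (y -> (not y)))
Answer: WP = ((not c) -> (c and (y -> (not y)))) and (c -> (y -> (not y)))


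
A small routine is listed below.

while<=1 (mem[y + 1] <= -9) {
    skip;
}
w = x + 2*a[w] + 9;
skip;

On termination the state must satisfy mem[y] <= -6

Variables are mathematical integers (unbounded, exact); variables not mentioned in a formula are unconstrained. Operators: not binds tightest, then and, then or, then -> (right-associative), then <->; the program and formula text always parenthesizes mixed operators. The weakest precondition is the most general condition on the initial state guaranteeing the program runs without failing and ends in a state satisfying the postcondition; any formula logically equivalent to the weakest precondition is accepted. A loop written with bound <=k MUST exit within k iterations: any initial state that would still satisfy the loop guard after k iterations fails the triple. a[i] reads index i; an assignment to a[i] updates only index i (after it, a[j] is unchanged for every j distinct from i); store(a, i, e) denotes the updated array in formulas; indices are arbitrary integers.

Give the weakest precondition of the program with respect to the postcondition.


Working backward. After the program, mem[y] <= -6 must hold.
Before skip: mem[y] <= -6
Before w := x + 2*a[w] + 9: mem[y] <= -6
Before the loop (bound <=1), unroll the exhaustion recursion (WP_0 = exit-now case; WP_j = one more guarded iteration, up to j = 1):
  WP_0: (not (mem[y + 1] <= -9)) and mem[y] <= -6
  WP_1: (mem[y + 1] <= -9 -> ((not (mem[y + 1] <= -9)) and mem[y] <= -6)) and ((not (mem[y + 1] <= -9)) -> mem[y] <= -6)
So before the loop: (mem[y + 1] <= -9 -> ((not (mem[y + 1] <= -9)) and mem[y] <= -6)) and ((not (mem[y + 1] <= -9)) -> mem[y] <= -6)
Answer: WP = (mem[y + 1] <= -9 -> ((not (mem[y + 1] <= -9)) and mem[y] <= -6)) and ((not (mem[y + 1] <= -9)) -> mem[y] <= -6)


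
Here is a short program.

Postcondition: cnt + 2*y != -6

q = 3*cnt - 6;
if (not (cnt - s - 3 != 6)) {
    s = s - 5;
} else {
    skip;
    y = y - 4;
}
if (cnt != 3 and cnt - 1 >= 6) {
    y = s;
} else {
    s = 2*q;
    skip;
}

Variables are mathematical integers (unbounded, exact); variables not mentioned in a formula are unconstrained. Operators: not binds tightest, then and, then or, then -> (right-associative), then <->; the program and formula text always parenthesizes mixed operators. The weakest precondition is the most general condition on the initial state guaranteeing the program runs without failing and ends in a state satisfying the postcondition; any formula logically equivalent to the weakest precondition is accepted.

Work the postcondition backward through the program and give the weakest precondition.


Working backward. After the program, cnt + 2*y != -6 must hold.
Then branch requires cnt + 2*s != -6; else branch requires cnt + 2*y != -6.
Before the if: ((cnt != 3 and cnt >= 7) -> cnt + 2*s != -6) and ((not (cnt != 3 and cnt >= 7)) -> cnt + 2*y != -6)
Then branch requires ((cnt != 3 and cnt >= 7) -> cnt + 2*s != 4) and ((not (cnt != 3 and cnt >= 7)) -> cnt + 2*y != -6); else branch requires ((cnt != 3 and cnt >= 7) -> cnt + 2*s != -6) and ((not (cnt != 3 and cnt >= 7)) -> cnt + 2*y != 2).
Before the if: ((not (cnt != s + 9)) -> (((cnt != 3 and cnt >= 7) -> cnt + 2*s != 4) and ((not (cnt != 3 and cnt >= 7)) -> cnt + 2*y != -6))) and (cnt != s + 9 -> (((cnt != 3 and cnt >= 7) -> cnt + 2*s != -6) and ((not (cnt != 3 and cnt >= 7)) -> cnt + 2*y != 2)))
Before q := 3*cnt - 6: ((not (cnt != s + 9)) -> (((cnt != 3 and cnt >= 7) -> cnt + 2*s != 4) and ((not (cnt != 3 and cnt >= 7)) -> cnt + 2*y != -6))) and (cnt != s + 9 -> (((cnt != 3 and cnt >= 7) -> cnt + 2*s != -6) and ((not (cnt != 3 and cnt >= 7)) -> cnt + 2*y != 2)))
Answer: WP = ((not (cnt != s + 9)) -> (((cnt != 3 and cnt >= 7) -> cnt + 2*s != 4) and ((not (cnt != 3 and cnt >= 7)) -> cnt + 2*y != -6))) and (cnt != s + 9 -> (((cnt != 3 and cnt >= 7) -> cnt + 2*s != -6) and ((not (cnt != 3 and cnt >= 7)) -> cnt + 2*y != 2)))


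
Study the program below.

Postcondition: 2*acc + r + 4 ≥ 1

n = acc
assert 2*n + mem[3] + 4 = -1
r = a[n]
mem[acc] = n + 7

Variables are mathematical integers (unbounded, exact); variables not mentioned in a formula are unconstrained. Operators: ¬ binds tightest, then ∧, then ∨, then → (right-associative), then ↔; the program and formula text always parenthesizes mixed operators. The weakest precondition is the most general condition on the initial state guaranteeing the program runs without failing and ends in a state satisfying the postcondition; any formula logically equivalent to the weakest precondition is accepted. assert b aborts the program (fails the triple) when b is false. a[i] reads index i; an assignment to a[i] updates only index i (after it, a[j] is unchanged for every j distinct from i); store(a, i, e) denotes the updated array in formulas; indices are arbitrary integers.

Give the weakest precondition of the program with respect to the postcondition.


Working backward. After the program, the postcondition 2*acc + r + 4 ≥ 1 must hold; in canonical form it is 2*acc + r ≥ -3.
Before mem[acc] := n + 7: 2*acc + r ≥ -3
Before r := a[n]: a[n] + 2*acc ≥ -3
Before assert 2*n + mem[3] + 4 = -1: mem[3] + 2*n = -5 ∧ a[n] + 2*acc ≥ -3
Before n := acc: mem[3] + 2*acc = -5 ∧ a[acc] + 2*acc ≥ -3
Answer: WP = mem[3] + 2*acc = -5 ∧ a[acc] + 2*acc ≥ -3


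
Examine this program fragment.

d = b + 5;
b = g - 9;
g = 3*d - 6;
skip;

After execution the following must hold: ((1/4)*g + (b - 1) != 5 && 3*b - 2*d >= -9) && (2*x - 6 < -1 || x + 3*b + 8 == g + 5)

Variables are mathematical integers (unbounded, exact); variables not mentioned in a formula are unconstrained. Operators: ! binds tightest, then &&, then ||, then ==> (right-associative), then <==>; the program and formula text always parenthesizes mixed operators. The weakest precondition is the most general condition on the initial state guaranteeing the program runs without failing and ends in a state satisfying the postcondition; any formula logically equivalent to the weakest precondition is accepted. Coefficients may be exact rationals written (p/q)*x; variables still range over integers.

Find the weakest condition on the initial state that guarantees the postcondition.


Working backward. After the program, the postcondition ((1/4)*g + (b - 1) != 5 && 3*b - 2*d >= -9) && (2*x - 6 < -1 || x + 3*b + 8 == g + 5) must hold; in canonical form it is b + (1/4)*g != 6 && 3*b >= 2*d - 9 && (2*x < 5 || 3*b + x == g - 3).
Before skip: b + (1/4)*g != 6 && 3*b >= 2*d - 9 && (2*x < 5 || 3*b + x == g - 3)
Before g := 3*d - 6: b + (3/4)*d != 15/2 && 3*b >= 2*d - 9 && (2*x < 5 || 3*b + x == 3*d - 9)
Before b := g - 9: (3/4)*d + g != 33/2 && 3*g >= 2*d + 18 && (2*x < 5 || 3*g + x == 3*d + 18)
Before d := b + 5: (3/4)*b + g != 51/4 && 3*g >= 2*b + 28 && (2*x < 5 || 3*g + x == 3*b + 33)
Answer: WP = (3/4)*b + g != 51/4 && 3*g >= 2*b + 28 && (2*x < 5 || 3*g + x == 3*b + 33)


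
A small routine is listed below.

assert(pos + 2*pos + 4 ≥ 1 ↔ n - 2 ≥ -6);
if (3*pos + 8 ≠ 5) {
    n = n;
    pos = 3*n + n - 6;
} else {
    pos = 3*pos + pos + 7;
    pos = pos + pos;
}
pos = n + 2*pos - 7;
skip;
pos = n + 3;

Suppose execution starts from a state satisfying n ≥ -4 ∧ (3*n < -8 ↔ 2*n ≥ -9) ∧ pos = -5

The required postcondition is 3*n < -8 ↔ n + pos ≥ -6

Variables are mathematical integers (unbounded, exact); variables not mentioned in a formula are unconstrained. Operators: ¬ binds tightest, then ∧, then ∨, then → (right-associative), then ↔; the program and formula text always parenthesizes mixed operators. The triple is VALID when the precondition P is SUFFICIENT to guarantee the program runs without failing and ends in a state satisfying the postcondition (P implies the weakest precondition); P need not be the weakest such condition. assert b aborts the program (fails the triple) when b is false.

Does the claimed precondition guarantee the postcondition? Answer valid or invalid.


Working backward. After the program, 3*n < -8 ↔ n + pos ≥ -6 must hold.
Before pos := n + 3: 3*n < -8 ↔ 2*n ≥ -9
Before skip: 3*n < -8 ↔ 2*n ≥ -9
Before pos := n + 2*pos - 7: 3*n < -8 ↔ 2*n ≥ -9
Then branch requires 3*n < -8 ↔ 2*n ≥ -9; else branch requires 3*n < -8 ↔ 2*n ≥ -9.
Before the if: (3*pos ≠ -3 → (3*n < -8 ↔ 2*n ≥ -9)) ∧ ((¬(3*pos ≠ -3)) → (3*n < -8 ↔ 2*n ≥ -9))
Before assert pos + 2*pos + 4 ≥ 1 ↔ n - 2 ≥ -6: (3*pos ≥ -3 ↔ n ≥ -4) ∧ (3*pos ≠ -3 → (3*n < -8 ↔ 2*n ≥ -9)) ∧ ((¬(3*pos ≠ -3)) → (3*n < -8 ↔ 2*n ≥ -9))
The weakest precondition is (3*pos ≥ -3 ↔ n ≥ -4) ∧ (3*pos ≠ -3 → (3*n < -8 ↔ 2*n ≥ -9)) ∧ ((¬(3*pos ≠ -3)) → (3*n < -8 ↔ 2*n ≥ -9)).
Check whether n ≥ -4 ∧ (3*n < -8 ↔ 2*n ≥ -9) ∧ pos = -5 implies it.
Countermodel: at the initial state n = -4, pos = -5, the precondition holds but the weakest precondition fails.
Answer: invalid


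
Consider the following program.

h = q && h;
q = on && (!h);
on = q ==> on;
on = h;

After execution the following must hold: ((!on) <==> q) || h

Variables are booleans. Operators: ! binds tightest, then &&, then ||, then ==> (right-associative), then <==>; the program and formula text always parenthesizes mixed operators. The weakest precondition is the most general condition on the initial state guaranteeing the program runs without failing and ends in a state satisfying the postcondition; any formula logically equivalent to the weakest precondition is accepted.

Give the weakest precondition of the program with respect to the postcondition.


Working backward. After the program, ((!on) <==> q) || h must hold.
Before on := h: ((!h) <==> q) || h
Before on := q ==> on: ((!h) <==> q) || h
Before q := on && (!h): ((!h) <==> (on && (!h))) || h
Before h := q && h: ((!(q && h)) <==> (on && (!(q && h)))) || (q && h)
Answer: WP = ((!(q && h)) <==> (on && (!(q && h)))) || (q && h)


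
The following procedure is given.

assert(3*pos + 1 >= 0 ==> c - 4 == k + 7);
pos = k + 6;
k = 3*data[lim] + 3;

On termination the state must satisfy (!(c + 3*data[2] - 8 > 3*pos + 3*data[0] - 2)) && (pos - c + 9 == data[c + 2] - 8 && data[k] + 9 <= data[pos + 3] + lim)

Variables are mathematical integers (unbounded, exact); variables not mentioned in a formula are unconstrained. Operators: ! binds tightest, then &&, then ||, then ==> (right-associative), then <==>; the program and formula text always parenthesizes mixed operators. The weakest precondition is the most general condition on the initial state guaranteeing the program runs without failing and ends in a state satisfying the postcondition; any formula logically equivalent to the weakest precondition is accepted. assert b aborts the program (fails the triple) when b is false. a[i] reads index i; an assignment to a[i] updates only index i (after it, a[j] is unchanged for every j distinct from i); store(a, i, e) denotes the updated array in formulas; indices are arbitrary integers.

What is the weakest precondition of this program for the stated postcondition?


Working backward. After the program, the postcondition (!(c + 3*data[2] - 8 > 3*pos + 3*data[0] - 2)) && (pos - c + 9 == data[c + 2] - 8 && data[k] + 9 <= data[pos + 3] + lim) must hold; in canonical form it is (!(3*data[2] + c > 3*data[0] + 3*pos + 6)) && pos == data[c + 2] + c - 17 && data[k] <= data[pos + 3] + lim - 9.
Before k := 3*data[lim] + 3: (!(3*data[2] + c > 3*data[0] + 3*pos + 6)) && pos == data[c + 2] + c - 17 && data[3*data[lim] + 3] <= data[pos + 3] + lim - 9
Before pos := k + 6: (!(3*data[2] + c > 3*data[0] + 3*k + 24)) && k == data[c + 2] + c - 23 && data[3*data[lim] + 3] <= data[k + 9] + lim - 9
Before assert 3*pos + 1 >= 0 ==> c - 4 == k + 7: (3*pos >= -1 ==> c == k + 11) && (!(3*data[2] + c > 3*data[0] + 3*k + 24)) && k == data[c + 2] + c - 23 && data[3*data[lim] + 3] <= data[k + 9] + lim - 9
Answer: WP = (3*pos >= -1 ==> c == k + 11) && (!(3*data[2] + c > 3*data[0] + 3*k + 24)) && k == data[c + 2] + c - 23 && data[3*data[lim] + 3] <= data[k + 9] + lim - 9


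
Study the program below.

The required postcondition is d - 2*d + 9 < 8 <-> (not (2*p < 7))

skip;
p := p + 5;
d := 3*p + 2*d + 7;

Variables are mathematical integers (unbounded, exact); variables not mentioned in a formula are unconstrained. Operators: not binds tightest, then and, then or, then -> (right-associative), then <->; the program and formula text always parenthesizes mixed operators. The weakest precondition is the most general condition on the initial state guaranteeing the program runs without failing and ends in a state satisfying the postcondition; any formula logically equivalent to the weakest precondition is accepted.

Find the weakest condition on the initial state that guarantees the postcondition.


Working backward. After the program, the postcondition d - 2*d + 9 < 8 <-> (not (2*p < 7)) must hold; in canonical form it is d > 1 <-> (not (2*p < 7)).
Before d := 3*p + 2*d + 7: 2*d + 3*p > -6 <-> (not (2*p < 7))
Before p := p + 5: 2*d + 3*p > -21 <-> (not (2*p < -3))
Before skip: 2*d + 3*p > -21 <-> (not (2*p < -3))
Answer: WP = 2*d + 3*p > -21 <-> (not (2*p < -3))


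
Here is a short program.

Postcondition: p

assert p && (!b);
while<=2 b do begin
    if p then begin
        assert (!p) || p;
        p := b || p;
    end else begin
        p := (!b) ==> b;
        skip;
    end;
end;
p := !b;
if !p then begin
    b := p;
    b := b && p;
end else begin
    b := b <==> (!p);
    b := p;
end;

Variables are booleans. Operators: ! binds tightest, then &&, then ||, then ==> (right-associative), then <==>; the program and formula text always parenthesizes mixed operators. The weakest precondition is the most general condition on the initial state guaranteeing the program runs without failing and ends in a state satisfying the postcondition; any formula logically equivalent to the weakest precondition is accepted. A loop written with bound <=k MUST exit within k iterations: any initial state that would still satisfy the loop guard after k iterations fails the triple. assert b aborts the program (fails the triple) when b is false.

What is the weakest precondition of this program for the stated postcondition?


Working backward. After the program, p must hold.
Then branch requires p; else branch requires p.
Before the if: (!p) ==> p
Before p := !b: b ==> (!b)
Before the loop (bound <=2), unroll the exhaustion recursion (WP_0 = exit-now case; WP_j = one more guarded iteration, up to j = 2):
  WP_0: (!b) && (b ==> (!b))
  WP_1: (b ==> ((p ==> ((!b) && (b ==> (!b)))) && ((!p) ==> ((!b) && (b ==> (!b)))))) && ((!b) ==> (b ==> (!b)))
  WP_2: (b ==> ((p ==> ((b ==> (((b || p) ==> ((!b) && (b ==> (!b)))) && ((!(b || p)) ==> ((!b) && (b ==> (!b)))))) && ((!b) ==> (b ==> (!b))))) && ((!p) ==> ((b ==> ((((!b) ==> b) ==> ((!b) && (b ==> (!b)))) && ((!((!b) ==> b)) ==> ((!b) && (b ==> (!b)))))) && ((!b) ==> (b ==> (!b))))))) && ((!b) ==> (b ==> (!b)))
So before the loop: (b ==> ((p ==> ((b ==> (((b || p) ==> ((!b) && (b ==> (!b)))) && ((!(b || p)) ==> ((!b) && (b ==> (!b)))))) && ((!b) ==> (b ==> (!b))))) && ((!p) ==> ((b ==> ((((!b) ==> b) ==> ((!b) && (b ==> (!b)))) && ((!((!b) ==> b)) ==> ((!b) && (b ==> (!b)))))) && ((!b) ==> (b ==> (!b))))))) && ((!b) ==> (b ==> (!b)))
Before assert p && (!b): p && (!b) && (b ==> ((p ==> ((b ==> (((b || p) ==> ((!b) && (b ==> (!b)))) && ((!(b || p)) ==> ((!b) && (b ==> (!b)))))) && ((!b) ==> (b ==> (!b))))) && ((!p) ==> ((b ==> ((((!b) ==> b) ==> ((!b) && (b ==> (!b)))) && ((!((!b) ==> b)) ==> ((!b) && (b ==> (!b)))))) && ((!b) ==> (b ==> (!b))))))) && ((!b) ==> (b ==> (!b)))
Answer: WP = p && (!b) && (b ==> ((p ==> ((b ==> (((b || p) ==> ((!b) && (b ==> (!b)))) && ((!(b || p)) ==> ((!b) && (b ==> (!b)))))) && ((!b) ==> (b ==> (!b))))) && ((!p) ==> ((b ==> ((((!b) ==> b) ==> ((!b) && (b ==> (!b)))) && ((!((!b) ==> b)) ==> ((!b) && (b ==> (!b)))))) && ((!b) ==> (b ==> (!b))))))) && ((!b) ==> (b ==> (!b)))


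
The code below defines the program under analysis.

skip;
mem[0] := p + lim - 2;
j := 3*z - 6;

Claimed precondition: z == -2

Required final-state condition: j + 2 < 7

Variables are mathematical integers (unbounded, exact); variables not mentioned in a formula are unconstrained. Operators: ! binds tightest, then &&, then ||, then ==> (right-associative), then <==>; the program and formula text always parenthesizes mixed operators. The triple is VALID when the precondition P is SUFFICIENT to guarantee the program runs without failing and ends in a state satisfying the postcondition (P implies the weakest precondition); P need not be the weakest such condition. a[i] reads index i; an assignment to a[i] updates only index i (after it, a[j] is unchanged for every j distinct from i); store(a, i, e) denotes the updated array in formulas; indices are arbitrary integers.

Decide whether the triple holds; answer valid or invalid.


Working backward. After the program, the postcondition j + 2 < 7 must hold; in canonical form it is j < 5.
Before j := 3*z - 6: 3*z < 11
Before mem[0] := p + lim - 2: 3*z < 11
Before skip: 3*z < 11
The weakest precondition is 3*z < 11.
Check whether z == -2 implies it.
Every state satisfying the precondition satisfies the weakest precondition: the implication holds.
Answer: valid


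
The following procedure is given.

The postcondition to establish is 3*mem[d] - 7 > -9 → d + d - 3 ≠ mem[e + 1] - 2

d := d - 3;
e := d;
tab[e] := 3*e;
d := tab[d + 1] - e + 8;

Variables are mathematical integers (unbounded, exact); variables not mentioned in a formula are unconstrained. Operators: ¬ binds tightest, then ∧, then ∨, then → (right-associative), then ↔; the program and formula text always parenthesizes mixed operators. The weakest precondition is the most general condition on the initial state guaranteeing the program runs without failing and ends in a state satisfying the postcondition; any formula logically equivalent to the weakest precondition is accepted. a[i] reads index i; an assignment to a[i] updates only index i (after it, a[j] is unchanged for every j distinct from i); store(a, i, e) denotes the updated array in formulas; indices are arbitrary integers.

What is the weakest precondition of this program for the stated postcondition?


Working backward. After the program, the postcondition 3*mem[d] - 7 > -9 → d + d - 3 ≠ mem[e + 1] - 2 must hold; in canonical form it is 3*mem[d] > -2 → 2*d ≠ mem[e + 1] + 1.
Before d := tab[d + 1] - e + 8: 3*mem[tab[d + 1] - e + 8] > -2 → 2*tab[d + 1] ≠ mem[e + 1] + 2*e - 15
Before tab[e] := 3*e: 3*mem[store(tab, e, 3*e)[d + 1] - e + 8] > -2 → 2*store(tab, e, 3*e)[d + 1] ≠ mem[e + 1] + 2*e - 15
Before e := d: 3*mem[store(tab, d, 3*d)[d + 1] - d + 8] > -2 → 2*store(tab, d, 3*d)[d + 1] ≠ mem[d + 1] + 2*d - 15
Before d := d - 3: 3*mem[store(tab, d - 3, 3*d - 9)[d - 2] - d + 11] > -2 → 2*store(tab, d - 3, 3*d - 9)[d - 2] ≠ mem[d - 2] + 2*d - 21
Answer: WP = 3*mem[store(tab, d - 3, 3*d - 9)[d - 2] - d + 11] > -2 → 2*store(tab, d - 3, 3*d - 9)[d - 2] ≠ mem[d - 2] + 2*d - 21


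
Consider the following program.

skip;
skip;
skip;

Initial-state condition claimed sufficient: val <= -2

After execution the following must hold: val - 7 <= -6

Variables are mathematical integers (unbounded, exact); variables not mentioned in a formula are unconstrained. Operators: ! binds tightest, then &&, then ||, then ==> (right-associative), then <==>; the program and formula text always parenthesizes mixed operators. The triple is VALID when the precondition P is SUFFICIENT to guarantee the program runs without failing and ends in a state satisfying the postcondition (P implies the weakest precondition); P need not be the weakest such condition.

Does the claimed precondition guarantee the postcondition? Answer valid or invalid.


Working backward. After the program, the postcondition val - 7 <= -6 must hold; in canonical form it is val <= 1.
Before skip: val <= 1
Before skip: val <= 1
Before skip: val <= 1
The weakest precondition is val <= 1.
Check whether val <= -2 implies it.
Every state satisfying the precondition satisfies the weakest precondition: the implication holds.
Answer: valid


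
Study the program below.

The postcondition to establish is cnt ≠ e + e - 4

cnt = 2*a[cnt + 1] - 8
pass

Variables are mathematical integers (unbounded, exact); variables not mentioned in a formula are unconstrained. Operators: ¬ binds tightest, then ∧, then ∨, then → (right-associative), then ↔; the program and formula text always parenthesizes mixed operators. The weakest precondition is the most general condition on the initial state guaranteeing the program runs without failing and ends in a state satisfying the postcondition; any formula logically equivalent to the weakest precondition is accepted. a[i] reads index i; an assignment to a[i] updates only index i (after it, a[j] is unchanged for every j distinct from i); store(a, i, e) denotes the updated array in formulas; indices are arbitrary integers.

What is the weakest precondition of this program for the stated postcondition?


Working backward. After the program, the postcondition cnt ≠ e + e - 4 must hold; in canonical form it is cnt ≠ 2*e - 4.
Before skip: cnt ≠ 2*e - 4
Before cnt := 2*a[cnt + 1] - 8: 2*a[cnt + 1] ≠ 2*e + 4
Answer: WP = 2*a[cnt + 1] ≠ 2*e + 4


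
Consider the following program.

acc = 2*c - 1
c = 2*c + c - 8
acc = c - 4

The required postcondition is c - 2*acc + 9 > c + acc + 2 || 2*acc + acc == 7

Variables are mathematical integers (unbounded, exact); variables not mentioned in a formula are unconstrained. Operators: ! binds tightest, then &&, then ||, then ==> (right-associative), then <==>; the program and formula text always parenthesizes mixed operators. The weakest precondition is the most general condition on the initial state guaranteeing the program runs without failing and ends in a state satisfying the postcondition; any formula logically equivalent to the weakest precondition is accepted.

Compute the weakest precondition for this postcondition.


Working backward. After the program, the postcondition c - 2*acc + 9 > c + acc + 2 || 2*acc + acc == 7 must hold; in canonical form it is 3*acc < 7 || 3*acc == 7.
Before acc := c - 4: 3*c < 19 || 3*c == 19
Before c := 2*c + c - 8: 9*c < 43 || 9*c == 43
Before acc := 2*c - 1: 9*c < 43 || 9*c == 43
Answer: WP = 9*c < 43 || 9*c == 43


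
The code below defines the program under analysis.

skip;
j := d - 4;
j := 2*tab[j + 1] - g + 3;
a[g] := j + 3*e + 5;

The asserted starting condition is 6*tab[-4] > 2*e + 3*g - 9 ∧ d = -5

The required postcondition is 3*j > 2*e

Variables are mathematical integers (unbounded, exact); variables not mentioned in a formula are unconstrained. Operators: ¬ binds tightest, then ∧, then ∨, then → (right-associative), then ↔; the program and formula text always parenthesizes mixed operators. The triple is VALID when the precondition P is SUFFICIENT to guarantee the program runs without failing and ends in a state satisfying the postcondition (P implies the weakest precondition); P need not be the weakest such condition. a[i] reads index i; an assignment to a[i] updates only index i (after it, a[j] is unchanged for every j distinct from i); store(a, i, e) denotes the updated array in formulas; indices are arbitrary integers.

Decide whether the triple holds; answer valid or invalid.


Working backward. After the program, 3*j > 2*e must hold.
Before a[g] := j + 3*e + 5: 3*j > 2*e
Before j := 2*tab[j + 1] - g + 3: 6*tab[j + 1] > 2*e + 3*g - 9
Before j := d - 4: 6*tab[d - 3] > 2*e + 3*g - 9
Before skip: 6*tab[d - 3] > 2*e + 3*g - 9
The weakest precondition is 6*tab[d - 3] > 2*e + 3*g - 9.
Check whether 6*tab[-4] > 2*e + 3*g - 9 ∧ d = -5 implies it.
Countermodel: at the initial state d = -5, e = 0, g = -1, tab = {[-8] = -2, [-4] = 0, elsewhere 0}, the precondition holds but the weakest precondition fails.
Answer: invalid


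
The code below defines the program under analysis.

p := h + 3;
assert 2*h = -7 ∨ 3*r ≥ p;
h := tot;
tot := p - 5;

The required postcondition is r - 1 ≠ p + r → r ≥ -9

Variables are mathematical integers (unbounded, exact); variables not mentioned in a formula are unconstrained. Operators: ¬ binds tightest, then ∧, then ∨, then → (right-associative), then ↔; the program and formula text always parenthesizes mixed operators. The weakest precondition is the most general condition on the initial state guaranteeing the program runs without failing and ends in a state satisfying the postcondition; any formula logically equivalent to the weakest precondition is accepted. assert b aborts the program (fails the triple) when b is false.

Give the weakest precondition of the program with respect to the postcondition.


Working backward. After the program, the postcondition r - 1 ≠ p + r → r ≥ -9 must hold; in canonical form it is p ≠ -1 → r ≥ -9.
Before tot := p - 5: p ≠ -1 → r ≥ -9
Before h := tot: p ≠ -1 → r ≥ -9
Before assert 2*h = -7 ∨ 3*r ≥ p: (2*h = -7 ∨ 3*r ≥ p) ∧ (p ≠ -1 → r ≥ -9)
Before p := h + 3: (2*h = -7 ∨ 3*r ≥ h + 3) ∧ (h ≠ -4 → r ≥ -9)
Answer: WP = (2*h = -7 ∨ 3*r ≥ h + 3) ∧ (h ≠ -4 → r ≥ -9)


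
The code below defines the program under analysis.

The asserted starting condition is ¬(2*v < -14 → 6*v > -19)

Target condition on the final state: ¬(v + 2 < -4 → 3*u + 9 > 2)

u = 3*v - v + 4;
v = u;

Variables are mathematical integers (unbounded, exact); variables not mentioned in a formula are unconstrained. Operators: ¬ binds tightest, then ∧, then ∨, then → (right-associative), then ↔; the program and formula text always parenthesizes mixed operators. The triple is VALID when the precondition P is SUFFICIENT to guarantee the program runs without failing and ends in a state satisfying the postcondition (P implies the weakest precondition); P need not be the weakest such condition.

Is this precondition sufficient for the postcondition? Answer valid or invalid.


Working backward. After the program, the postcondition ¬(v + 2 < -4 → 3*u + 9 > 2) must hold; in canonical form it is ¬(v < -6 → 3*u > -7).
Before v := u: ¬(u < -6 → 3*u > -7)
Before u := 3*v - v + 4: ¬(2*v < -10 → 6*v > -19)
The weakest precondition is ¬(2*v < -10 → 6*v > -19).
Check whether ¬(2*v < -14 → 6*v > -19) implies it.
Every state satisfying the precondition satisfies the weakest precondition: the implication holds.
Answer: valid


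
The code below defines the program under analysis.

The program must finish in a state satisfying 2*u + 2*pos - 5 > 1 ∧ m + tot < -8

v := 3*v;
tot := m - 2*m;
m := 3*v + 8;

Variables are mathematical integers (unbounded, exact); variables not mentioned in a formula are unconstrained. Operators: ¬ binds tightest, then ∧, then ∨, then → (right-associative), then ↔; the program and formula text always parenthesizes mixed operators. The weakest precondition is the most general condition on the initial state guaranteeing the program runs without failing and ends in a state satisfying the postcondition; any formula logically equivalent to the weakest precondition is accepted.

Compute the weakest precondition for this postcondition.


Working backward. After the program, the postcondition 2*u + 2*pos - 5 > 1 ∧ m + tot < -8 must hold; in canonical form it is 2*pos + 2*u > 6 ∧ m + tot < -8.
Before m := 3*v + 8: 2*pos + 2*u > 6 ∧ tot + 3*v < -16
Before tot := m - 2*m: 2*pos + 2*u > 6 ∧ 3*v < m - 16
Before v := 3*v: 2*pos + 2*u > 6 ∧ 9*v < m - 16
Answer: WP = 2*pos + 2*u > 6 ∧ 9*v < m - 16


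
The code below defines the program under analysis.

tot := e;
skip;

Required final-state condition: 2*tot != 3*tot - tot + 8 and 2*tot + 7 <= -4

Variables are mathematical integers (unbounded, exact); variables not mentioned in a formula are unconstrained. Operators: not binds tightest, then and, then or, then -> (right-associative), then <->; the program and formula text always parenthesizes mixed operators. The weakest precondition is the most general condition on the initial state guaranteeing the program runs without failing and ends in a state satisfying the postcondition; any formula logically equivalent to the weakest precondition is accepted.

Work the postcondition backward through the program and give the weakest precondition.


Working backward. After the program, the postcondition 2*tot != 3*tot - tot + 8 and 2*tot + 7 <= -4 must hold; in canonical form it is 2*tot <= -11.
Before skip: 2*tot <= -11
Before tot := e: 2*e <= -11
Answer: WP = 2*e <= -11


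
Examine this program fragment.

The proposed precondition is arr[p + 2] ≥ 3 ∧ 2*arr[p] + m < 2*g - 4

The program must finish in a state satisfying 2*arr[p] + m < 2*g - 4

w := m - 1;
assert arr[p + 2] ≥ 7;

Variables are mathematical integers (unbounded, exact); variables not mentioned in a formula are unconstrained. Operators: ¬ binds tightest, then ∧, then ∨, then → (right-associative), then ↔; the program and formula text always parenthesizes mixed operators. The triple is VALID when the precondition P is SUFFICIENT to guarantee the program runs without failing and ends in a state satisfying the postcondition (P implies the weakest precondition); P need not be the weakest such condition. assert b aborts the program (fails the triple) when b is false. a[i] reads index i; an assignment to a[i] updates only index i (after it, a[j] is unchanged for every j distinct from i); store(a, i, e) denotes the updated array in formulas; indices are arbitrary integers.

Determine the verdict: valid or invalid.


Working backward. After the program, 2*arr[p] + m < 2*g - 4 must hold.
Before assert arr[p + 2] ≥ 7: arr[p + 2] ≥ 7 ∧ 2*arr[p] + m < 2*g - 4
Before w := m - 1: arr[p + 2] ≥ 7 ∧ 2*arr[p] + m < 2*g - 4
The weakest precondition is arr[p + 2] ≥ 7 ∧ 2*arr[p] + m < 2*g - 4.
Check whether arr[p + 2] ≥ 3 ∧ 2*arr[p] + m < 2*g - 4 implies it.
Countermodel: at the initial state arr = {[-2] = 3, [0] = 3, elsewhere 3}, g = 0, m = -11, p = -2, the precondition holds but the weakest precondition fails.
Answer: invalid


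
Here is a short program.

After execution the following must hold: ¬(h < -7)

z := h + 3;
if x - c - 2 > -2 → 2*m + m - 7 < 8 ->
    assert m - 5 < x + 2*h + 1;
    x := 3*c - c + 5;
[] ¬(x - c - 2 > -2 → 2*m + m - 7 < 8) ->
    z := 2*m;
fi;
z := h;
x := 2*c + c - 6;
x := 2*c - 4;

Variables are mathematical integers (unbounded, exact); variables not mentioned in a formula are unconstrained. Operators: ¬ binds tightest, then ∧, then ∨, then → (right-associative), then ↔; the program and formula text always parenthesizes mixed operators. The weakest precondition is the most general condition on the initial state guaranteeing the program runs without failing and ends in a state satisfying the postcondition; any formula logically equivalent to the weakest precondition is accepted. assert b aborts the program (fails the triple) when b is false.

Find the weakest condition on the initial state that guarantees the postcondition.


Working backward. After the program, ¬(h < -7) must hold.
Before x := 2*c - 4: ¬(h < -7)
Before x := 2*c + c - 6: ¬(h < -7)
Before z := h: ¬(h < -7)
Then branch requires m < 2*h + x + 6 ∧ (¬(h < -7)); else branch requires ¬(h < -7).
Before the if: ((x > c → 3*m < 15) → (m < 2*h + x + 6 ∧ (¬(h < -7)))) ∧ ((¬(x > c → 3*m < 15)) → (¬(h < -7)))
Before z := h + 3: ((x > c → 3*m < 15) → (m < 2*h + x + 6 ∧ (¬(h < -7)))) ∧ ((¬(x > c → 3*m < 15)) → (¬(h < -7)))
Answer: WP = ((x > c → 3*m < 15) → (m < 2*h + x + 6 ∧ (¬(h < -7)))) ∧ ((¬(x > c → 3*m < 15)) → (¬(h < -7)))
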